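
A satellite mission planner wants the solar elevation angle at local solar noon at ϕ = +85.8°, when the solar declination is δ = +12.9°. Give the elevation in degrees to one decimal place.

17.1°

At local noon the hour angle is zero, so the zenith angle equals |ϕ − δ| = |+85.8° − (+12.900°)| = 72.900°.
Elevation = 90° − 72.900° = 17.1°.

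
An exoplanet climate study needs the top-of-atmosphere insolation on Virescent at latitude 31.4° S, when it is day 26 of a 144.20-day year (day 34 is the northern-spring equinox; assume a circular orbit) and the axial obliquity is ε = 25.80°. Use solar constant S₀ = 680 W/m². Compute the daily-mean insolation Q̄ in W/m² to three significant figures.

Solar longitude: λ_s = 360° × (26 − 34)/144.20 = -19.972°, i.e. -19.972° + 360° = 340.028°.
sin δ = sin 25.80° × sin 340.028° = -0.14866, so δ = -8.549°.
cos H₀ = −tan(-31.4°) tan(-8.549°) = -0.0918, H₀ = 1.6627 rad.
Bracket: H₀ sin φ sin δ + cos φ cos δ sin H₀ = 1.6627×-0.52101×-0.14866 + 0.85355×0.98889×0.99578 = 0.128782 + 0.840505 = 0.969287.
Q̄ = (S₀/π) × [bracket] = (680/π) × 0.969287 = 209.8 W/m².

Q̄ ≈ 210 W/m²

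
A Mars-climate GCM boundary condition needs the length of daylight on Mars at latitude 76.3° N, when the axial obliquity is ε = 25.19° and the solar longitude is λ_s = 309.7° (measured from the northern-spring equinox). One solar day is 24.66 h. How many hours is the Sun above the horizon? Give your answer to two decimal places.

Solar declination: sin δ = sin ε · sin λ_s = sin 25.19° × sin 309.7° = -0.32747, so δ = -19.115°.
cos H₀ = −tan φ · tan δ = 1.4217 ≥ 1, so the Sun never rises (polar night) and H₀ = 0.
Daylight = 2H₀/(2π) × 24.66 h = (0.0000/π) × 24.66 = 0.00 h.

0.00 h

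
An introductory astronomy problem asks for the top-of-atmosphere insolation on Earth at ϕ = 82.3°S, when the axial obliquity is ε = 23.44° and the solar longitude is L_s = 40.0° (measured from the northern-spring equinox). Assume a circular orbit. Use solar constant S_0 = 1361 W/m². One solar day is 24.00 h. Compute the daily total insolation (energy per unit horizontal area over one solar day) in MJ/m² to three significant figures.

Solar declination: sin δ = sin ε · sin L_s = sin 23.44° × sin 40.0° = 0.25569, so δ = +14.815°.
cos h₀ = −tan(-82.3°) tan(+14.815°) = 1.9562 ≥ 1 ⇒ polar night, h₀ = 0 and Q̄ = 0.
Daily total = Q̄ × 24.00 h × 3600 s/h = 0.00 MJ/m².

0.00 MJ/m²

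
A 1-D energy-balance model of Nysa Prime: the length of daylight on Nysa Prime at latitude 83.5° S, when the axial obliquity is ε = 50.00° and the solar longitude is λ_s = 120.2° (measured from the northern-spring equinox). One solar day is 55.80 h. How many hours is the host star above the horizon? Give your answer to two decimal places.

0.00 h

Solar declination: sin δ = sin ε · sin λ_s = sin 50.00° × sin 120.2° = 0.66207, so δ = +41.458°.
cos H₀ = −tan φ · tan δ = 7.7537 ≥ 1, so the host star never rises (polar night) and H₀ = 0.
Daylight = 2H₀/(2π) × 55.80 h = (0.0000/π) × 55.80 = 0.00 h.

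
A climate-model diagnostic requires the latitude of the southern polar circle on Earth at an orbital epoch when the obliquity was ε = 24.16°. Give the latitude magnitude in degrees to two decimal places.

65.84°

The polar circle is the lowest latitude that experiences at least one full rotation of continuous darkness at the northern-summer solstice; it lies at |φ| = 90° − ε = 90° − 24.16° = 65.84°.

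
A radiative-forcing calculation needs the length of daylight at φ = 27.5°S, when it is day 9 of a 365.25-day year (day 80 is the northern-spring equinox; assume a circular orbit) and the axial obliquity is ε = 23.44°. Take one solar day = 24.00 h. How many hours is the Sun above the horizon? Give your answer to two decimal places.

13.61 h

Solar longitude: λ_s = 360° × (9 − 80)/365.25 = -69.979°, i.e. -69.979° + 360° = 290.021°.
sin δ = sin 23.44° × sin 290.021° = -0.37375, so δ = -21.947°.
cos H₀ = −tan φ · tan δ = −tan(-27.5°) × tan(-21.947°) = -0.2098, so H₀ = 1.7821 rad = 102.11°.
Daylight = 2H₀/(2π) × 24.00 h = (1.7821/π) × 24.00 = 13.61 h.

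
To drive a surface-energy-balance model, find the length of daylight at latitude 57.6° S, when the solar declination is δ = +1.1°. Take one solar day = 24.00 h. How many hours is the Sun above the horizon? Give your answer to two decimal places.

cos H₀ = −tan φ · tan δ = −tan(-57.6°) × tan(+1.100°) = 0.0303, so H₀ = 1.5405 rad = 88.27°.
Daylight = 2H₀/(2π) × 24.00 h = (1.5405/π) × 24.00 = 11.77 h.

11.77 h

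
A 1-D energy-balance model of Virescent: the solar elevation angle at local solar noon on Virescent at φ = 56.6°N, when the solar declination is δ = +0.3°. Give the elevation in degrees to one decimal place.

33.7°

At local noon the hour angle is zero, so the zenith angle equals |φ − δ| = |+56.6° − (+0.300°)| = 56.300°.
Elevation = 90° − 56.300° = 33.7°.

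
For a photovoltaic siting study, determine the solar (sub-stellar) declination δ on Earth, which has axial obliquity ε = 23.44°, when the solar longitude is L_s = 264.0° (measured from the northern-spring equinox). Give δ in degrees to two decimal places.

sin δ = sin ε · sin L_s = sin 23.44° × sin 264.0° = -0.395609.
δ = arcsin(-0.395609) = -23.30°.

δ = -23.30°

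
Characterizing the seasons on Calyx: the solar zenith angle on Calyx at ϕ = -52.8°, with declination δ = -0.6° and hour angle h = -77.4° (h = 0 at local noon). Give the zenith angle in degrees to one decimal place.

cos θ_z = sin ϕ sin δ + cos ϕ cos δ cos h = 0.008341 + 0.131882 = 0.140223.
θ_z = arccos(0.140223) = 81.9°.

θ_z = 81.9°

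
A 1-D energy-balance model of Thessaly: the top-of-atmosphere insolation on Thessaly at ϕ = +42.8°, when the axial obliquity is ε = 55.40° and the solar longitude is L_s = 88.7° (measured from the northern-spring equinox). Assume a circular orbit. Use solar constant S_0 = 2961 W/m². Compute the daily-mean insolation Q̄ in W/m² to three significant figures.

Q̄ ≈ 1.66e+03 W/m²

Solar declination: sin δ = sin ε · sin L_s = sin 55.40° × sin 88.7° = 0.82292, so δ = +55.379°.
cos h₀ = −tan(+42.8°) tan(+55.379°) = -1.3413 ≤ −1 ⇒ polar day, h₀ = π.
Bracket: h₀ sin ϕ sin δ + cos ϕ cos δ sin h₀ = 3.1416×0.67944×0.82292 + 0.73373×0.56815×0.00000 = 1.756546 + 0.000000 = 1.756546.
Q̄ = (S_0/π) × [bracket] = (2961/π) × 1.756546 = 1656 W/m².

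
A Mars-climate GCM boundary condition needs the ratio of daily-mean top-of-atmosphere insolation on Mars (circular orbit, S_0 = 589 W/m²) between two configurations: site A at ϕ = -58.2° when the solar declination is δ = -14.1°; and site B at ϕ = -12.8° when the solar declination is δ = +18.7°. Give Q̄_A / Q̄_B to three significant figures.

— Configuration A (ϕ=-58.2°):
cos h₀ = −tan(-58.2°) tan(-14.100°) = -0.4051, h₀ = 1.9879 rad.
Bracket: h₀ sin ϕ sin δ + cos ϕ cos δ sin h₀ = 1.9879×-0.84989×-0.24362 + 0.52696×0.96987×0.91427 = 0.411595 + 0.467268 = 0.878863.
Q̄ = (S_0/π) × [bracket] = (589/π) × 0.878863 = 164.77 W/m².
— Configuration B (ϕ=-12.8°):
cos h₀ = −tan(-12.8°) tan(+18.700°) = 0.0769, h₀ = 1.4938 rad.
Bracket: h₀ sin ϕ sin δ + cos ϕ cos δ sin h₀ = 1.4938×-0.22155×0.32061 + 0.97515×0.94721×0.99704 = -0.106106 + 0.920938 = 0.814832.
Q̄ = (S_0/π) × [bracket] = (589/π) × 0.814832 = 152.77 W/m².
Ratio Q̄_A / Q̄_B = 164.77 / 152.77 = 1.079.

Q̄_A / Q̄_B ≈ 1.08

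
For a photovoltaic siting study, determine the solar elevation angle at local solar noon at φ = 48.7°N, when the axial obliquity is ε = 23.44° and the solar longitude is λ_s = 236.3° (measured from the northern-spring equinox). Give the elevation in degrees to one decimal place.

22.0°

Solar declination: sin δ = sin ε · sin λ_s = sin 23.44° × sin 236.3° = -0.33094, so δ = -19.326°.
At local noon the hour angle is zero, so the zenith angle equals |φ − δ| = |+48.7° − (-19.326°)| = 68.026°.
Elevation = 90° − 68.026° = 22.0°.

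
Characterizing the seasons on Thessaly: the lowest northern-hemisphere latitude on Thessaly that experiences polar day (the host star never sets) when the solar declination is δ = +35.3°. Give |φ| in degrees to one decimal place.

Polar day requires cos H₀ = −tan φ tan δ ≤ −1, i.e. tan φ tan δ ≥ 1.
The boundary is |tan φ| · |tan δ| = 1, so |φ| = 90° − |δ| = 90° − 35.3° = 54.7° in the northern hemisphere.

|φ| = 54.7°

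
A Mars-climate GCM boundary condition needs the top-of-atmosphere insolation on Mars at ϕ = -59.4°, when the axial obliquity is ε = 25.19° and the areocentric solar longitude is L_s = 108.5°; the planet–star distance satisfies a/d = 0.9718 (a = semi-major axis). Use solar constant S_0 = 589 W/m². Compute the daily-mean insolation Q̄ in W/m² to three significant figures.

Q̄ ≈ 10.1 W/m²

sin δ = sin 25.19° × sin 108.5° = 0.40363, so δ = +23.805°.
cos h₀ = −tan(-59.4°) tan(+23.805°) = 0.7460, h₀ = 0.7288 rad.
Bracket: h₀ sin ϕ sin δ + cos ϕ cos δ sin h₀ = 0.7288×-0.86074×0.40363 + 0.50904×0.91492×0.66599 = -0.253200 + 0.310172 = 0.056972.
Inverse-square distance factor (a/d)² = 0.9718² = 0.944395.
Q̄ = (S_0/π) × 0.944395 × [bracket] = (589/π) × 0.944395 × 0.056972 = 10.09 W/m².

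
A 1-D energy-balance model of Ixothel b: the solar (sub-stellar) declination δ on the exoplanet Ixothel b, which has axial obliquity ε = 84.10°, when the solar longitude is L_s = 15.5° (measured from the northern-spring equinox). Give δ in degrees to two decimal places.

δ = +15.42°

sin δ = sin ε · sin L_s = sin 84.10° × sin 15.5° = 0.265823.
δ = arcsin(0.265823) = +15.42°.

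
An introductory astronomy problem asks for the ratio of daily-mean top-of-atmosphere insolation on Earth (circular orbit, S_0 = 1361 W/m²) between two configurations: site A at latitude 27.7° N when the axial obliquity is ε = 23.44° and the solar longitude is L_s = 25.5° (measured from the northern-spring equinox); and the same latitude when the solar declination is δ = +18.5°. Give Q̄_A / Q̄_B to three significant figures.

Q̄_A / Q̄_B ≈ 0.923

— Configuration A (ϕ=+27.7°):
Solar declination: sin δ = sin ε · sin L_s = sin 23.44° × sin 25.5° = 0.17125, so δ = +9.861°.
cos h₀ = −tan(+27.7°) tan(+9.861°) = -0.0913, h₀ = 1.6622 rad.
Bracket: h₀ sin ϕ sin δ + cos ϕ cos δ sin h₀ = 1.6622×0.46484×0.17125 + 0.88539×0.98523×0.99583 = 0.132318 + 0.868675 = 1.000993.
Q̄ = (S_0/π) × [bracket] = (1361/π) × 1.000993 = 433.65 W/m².
— Configuration B (ϕ=+27.7°):
cos h₀ = −tan(+27.7°) tan(+18.500°) = -0.1757, h₀ = 1.7474 rad.
Bracket: h₀ sin ϕ sin δ + cos ϕ cos δ sin h₀ = 1.7474×0.46484×0.31730 + 0.88539×0.94832×0.98445 = 0.257731 + 0.826577 = 1.084308.
Q̄ = (S_0/π) × [bracket] = (1361/π) × 1.084308 = 469.74 W/m².
Ratio Q̄_A / Q̄_B = 433.65 / 469.74 = 0.9232.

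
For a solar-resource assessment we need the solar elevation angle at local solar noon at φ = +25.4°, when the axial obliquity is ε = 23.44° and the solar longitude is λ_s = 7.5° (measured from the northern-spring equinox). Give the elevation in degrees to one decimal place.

Solar declination: sin δ = sin ε · sin λ_s = sin 23.44° × sin 7.5° = 0.05192, so δ = +2.976°.
At local noon the hour angle is zero, so the zenith angle equals |φ − δ| = |+25.4° − (+2.976°)| = 22.424°.
Elevation = 90° − 22.424° = 67.6°.

67.6°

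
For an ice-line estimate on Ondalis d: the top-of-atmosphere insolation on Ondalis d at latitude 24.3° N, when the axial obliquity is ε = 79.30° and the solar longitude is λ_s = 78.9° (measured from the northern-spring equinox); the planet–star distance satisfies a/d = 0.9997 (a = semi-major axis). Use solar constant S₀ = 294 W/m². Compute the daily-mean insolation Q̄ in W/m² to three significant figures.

Solar declination: sin δ = sin ε · sin λ_s = sin 79.30° × sin 78.9° = 0.96423, so δ = +74.629°.
cos H₀ = −tan(+24.3°) tan(+74.629°) = -1.6425 ≤ −1 ⇒ polar day, H₀ = π.
Bracket: H₀ sin φ sin δ + cos φ cos δ sin H₀ = 3.1416×0.41151×0.96423 + 0.91140×0.26506×0.00000 = 1.246556 + 0.000000 = 1.246556.
Inverse-square distance factor (a/d)² = 0.9997² = 0.999400.
Q̄ = (S₀/π) × 0.999400 × [bracket] = (294/π) × 0.999400 × 1.246556 = 116.6 W/m².

Q̄ ≈ 117 W/m²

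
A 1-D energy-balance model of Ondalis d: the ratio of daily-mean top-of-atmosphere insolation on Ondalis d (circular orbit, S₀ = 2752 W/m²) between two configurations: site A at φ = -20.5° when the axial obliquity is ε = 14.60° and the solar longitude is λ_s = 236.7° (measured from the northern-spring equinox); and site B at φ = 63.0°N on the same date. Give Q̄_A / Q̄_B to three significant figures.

Q̄_A / Q̄_B ≈ 5.47

— Configuration A (φ=-20.5°):
Solar declination: sin δ = sin ε · sin λ_s = sin 14.60° × sin 236.7° = -0.21068, so δ = -12.162°.
cos H₀ = −tan(-20.5°) tan(-12.162°) = -0.0806, H₀ = 1.6515 rad.
Bracket: H₀ sin φ sin δ + cos φ cos δ sin H₀ = 1.6515×-0.35021×-0.21068 + 0.93667×0.97755×0.99675 = 0.121851 + 0.912666 = 1.034517.
Q̄ = (S₀/π) × [bracket] = (2752/π) × 1.034517 = 906.23 W/m².
— Configuration B (φ=+63.0°):
cos H₀ = −tan(+63.0°) tan(-12.162°) = 0.4230, H₀ = 1.1341 rad.
Bracket: H₀ sin φ sin δ + cos φ cos δ sin H₀ = 1.1341×0.89101×-0.21068 + 0.45399×0.97755×0.90614 = -0.212891 + 0.402143 = 0.189252.
Q̄ = (S₀/π) × [bracket] = (2752/π) × 0.189252 = 165.78 W/m².
Ratio Q̄_A / Q̄_B = 906.23 / 165.78 = 5.466.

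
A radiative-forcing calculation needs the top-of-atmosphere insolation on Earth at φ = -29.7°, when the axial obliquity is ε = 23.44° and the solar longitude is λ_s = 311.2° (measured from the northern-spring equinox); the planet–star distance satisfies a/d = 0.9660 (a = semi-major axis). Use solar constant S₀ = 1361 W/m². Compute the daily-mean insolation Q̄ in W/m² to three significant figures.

Q̄ ≈ 435 W/m²

Solar declination: sin δ = sin ε · sin λ_s = sin 23.44° × sin 311.2° = -0.29930, so δ = -17.416°.
cos H₀ = −tan(-29.7°) tan(-17.416°) = -0.1789, H₀ = 1.7507 rad.
Bracket: H₀ sin φ sin δ + cos φ cos δ sin H₀ = 1.7507×-0.49546×-0.29930 + 0.86863×0.95416×0.98386 = 0.259613 + 0.815435 = 1.075048.
Inverse-square distance factor (a/d)² = 0.9660² = 0.933156.
Q̄ = (S₀/π) × 0.933156 × [bracket] = (1361/π) × 0.933156 × 1.075048 = 434.6 W/m².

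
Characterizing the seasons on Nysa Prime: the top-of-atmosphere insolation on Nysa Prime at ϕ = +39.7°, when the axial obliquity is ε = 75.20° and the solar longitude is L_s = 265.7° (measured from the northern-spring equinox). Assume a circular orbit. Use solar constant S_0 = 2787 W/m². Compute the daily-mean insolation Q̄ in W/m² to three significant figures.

Q̄ ≈ 0.00 W/m²

Solar declination: sin δ = sin ε · sin L_s = sin 75.20° × sin 265.7° = -0.96410, so δ = -74.601°.
cos h₀ = −tan(+39.7°) tan(-74.601°) = 3.0144 ≥ 1 ⇒ polar night, h₀ = 0 and Q̄ = 0.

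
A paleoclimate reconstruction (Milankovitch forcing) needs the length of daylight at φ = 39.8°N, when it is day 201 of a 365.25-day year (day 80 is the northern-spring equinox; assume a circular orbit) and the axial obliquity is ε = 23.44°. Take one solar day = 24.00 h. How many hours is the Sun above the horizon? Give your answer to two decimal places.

Solar longitude: λ_s = 360° × (201 − 80)/365.25 = 119.261°.
sin δ = sin 23.44° × sin 119.261° = 0.34703, so δ = +20.306°.
cos H₀ = −tan φ · tan δ = −tan(+39.8°) × tan(+20.306°) = -0.3083, so H₀ = 1.8842 rad = 107.96°.
Daylight = 2H₀/(2π) × 24.00 h = (1.8842/π) × 24.00 = 14.39 h.

14.39 h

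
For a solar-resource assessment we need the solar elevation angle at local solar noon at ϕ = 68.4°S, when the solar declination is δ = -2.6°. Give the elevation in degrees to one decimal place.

24.2°

At local noon the hour angle is zero, so the zenith angle equals |ϕ − δ| = |-68.4° − (-2.600°)| = 65.800°.
Elevation = 90° − 65.800° = 24.2°.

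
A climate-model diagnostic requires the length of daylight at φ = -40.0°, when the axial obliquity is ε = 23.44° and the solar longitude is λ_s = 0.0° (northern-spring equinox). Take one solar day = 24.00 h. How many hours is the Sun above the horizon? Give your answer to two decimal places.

Solar declination: sin δ = sin ε · sin λ_s = sin 23.44° × sin 0.0° = 0.00000, so δ = +0.000°.
cos H₀ = −tan φ · tan δ = −tan(-40.0°) × tan(+0.000°) = 0.0000, so H₀ = 1.5708 rad = 90.00°.
Daylight = 2H₀/(2π) × 24.00 h = (1.5708/π) × 24.00 = 12.00 h.

12.00 h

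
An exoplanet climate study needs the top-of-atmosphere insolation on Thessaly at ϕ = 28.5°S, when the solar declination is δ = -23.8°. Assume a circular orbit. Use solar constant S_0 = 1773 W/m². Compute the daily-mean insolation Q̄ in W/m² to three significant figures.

Q̄ ≈ 638 W/m²

cos h₀ = −tan(-28.5°) tan(-23.800°) = -0.2395, h₀ = 1.8126 rad.
Bracket: h₀ sin ϕ sin δ + cos ϕ cos δ sin h₀ = 1.8126×-0.47716×-0.40355 + 0.87882×0.91496×0.97090 = 0.349030 + 0.780686 = 1.129716.
Q̄ = (S_0/π) × [bracket] = (1773/π) × 1.129716 = 637.6 W/m².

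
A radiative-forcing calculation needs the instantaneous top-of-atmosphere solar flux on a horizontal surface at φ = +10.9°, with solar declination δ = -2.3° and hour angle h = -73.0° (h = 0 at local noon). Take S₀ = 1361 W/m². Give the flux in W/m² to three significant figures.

cos θ_z = sin φ sin δ + cos φ cos δ cos h = -0.007589 + 0.286866 = 0.279277.
Flux = S₀ · cos θ_z = 1361 × 0.279277 = 380.1 W/m².

380 W/m²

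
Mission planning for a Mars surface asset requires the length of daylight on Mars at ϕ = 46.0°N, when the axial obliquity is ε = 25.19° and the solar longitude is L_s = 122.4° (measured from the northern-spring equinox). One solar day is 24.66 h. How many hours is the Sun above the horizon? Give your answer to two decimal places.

Solar declination: sin δ = sin ε · sin L_s = sin 25.19° × sin 122.4° = 0.35936, so δ = +21.061°.
cos h₀ = −tan ϕ · tan δ = −tan(+46.0°) × tan(+21.061°) = -0.3988, so h₀ = 1.9810 rad = 113.50°.
Daylight = 2h₀/(2π) × 24.66 h = (1.9810/π) × 24.66 = 15.55 h.

15.55 h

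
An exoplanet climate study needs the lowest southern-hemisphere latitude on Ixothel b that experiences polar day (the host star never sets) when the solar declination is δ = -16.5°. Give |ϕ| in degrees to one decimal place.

Polar day requires cos h₀ = −tan ϕ tan δ ≤ −1, i.e. tan ϕ tan δ ≥ 1.
The boundary is |tan ϕ| · |tan δ| = 1, so |ϕ| = 90° − |δ| = 90° − 16.5° = 73.5° in the southern hemisphere.

|ϕ| = 73.5°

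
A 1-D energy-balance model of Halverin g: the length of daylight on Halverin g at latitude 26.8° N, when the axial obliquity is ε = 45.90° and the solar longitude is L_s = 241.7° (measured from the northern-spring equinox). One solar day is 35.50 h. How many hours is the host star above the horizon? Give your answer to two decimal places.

12.95 h

Solar declination: sin δ = sin ε · sin L_s = sin 45.90° × sin 241.7° = -0.63229, so δ = -39.220°.
cos h₀ = −tan ϕ · tan δ = −tan(+26.8°) × tan(-39.220°) = 0.4123, so h₀ = 1.1459 rad = 65.65°.
Daylight = 2h₀/(2π) × 35.50 h = (1.1459/π) × 35.50 = 12.95 h.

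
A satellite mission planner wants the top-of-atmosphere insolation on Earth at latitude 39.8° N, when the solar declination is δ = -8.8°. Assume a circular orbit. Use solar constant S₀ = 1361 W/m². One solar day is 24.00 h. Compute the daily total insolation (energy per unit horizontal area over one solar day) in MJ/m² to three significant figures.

22.9 MJ/m²

cos H₀ = −tan(+39.8°) tan(-8.800°) = 0.1290, H₀ = 1.4415 rad.
Bracket: H₀ sin φ sin δ + cos φ cos δ sin H₀ = 1.4415×0.64011×-0.15299 + 0.76828×0.98823×0.99165 = -0.141167 + 0.752898 = 0.611731.
Q̄ = (S₀/π) × [bracket] = (1361/π) × 0.611731 = 265.01 W/m².
Daily total = Q̄ × 24.00 h × 3600 s/h = 265.01 × 24.00 × 3600 / 10⁶ = 22.90 MJ/m².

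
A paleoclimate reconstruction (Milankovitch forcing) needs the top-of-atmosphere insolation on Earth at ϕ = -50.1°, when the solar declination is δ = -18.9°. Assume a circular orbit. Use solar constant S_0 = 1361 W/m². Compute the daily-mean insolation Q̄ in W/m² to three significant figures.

Q̄ ≈ 454 W/m²

cos h₀ = −tan(-50.1°) tan(-18.900°) = -0.4095, h₀ = 1.9927 rad.
Bracket: h₀ sin ϕ sin δ + cos ϕ cos δ sin h₀ = 1.9927×-0.76717×-0.32392 + 0.64145×0.94609×0.91232 = 0.495189 + 0.553659 = 1.048848.
Q̄ = (S_0/π) × [bracket] = (1361/π) × 1.048848 = 454.4 W/m².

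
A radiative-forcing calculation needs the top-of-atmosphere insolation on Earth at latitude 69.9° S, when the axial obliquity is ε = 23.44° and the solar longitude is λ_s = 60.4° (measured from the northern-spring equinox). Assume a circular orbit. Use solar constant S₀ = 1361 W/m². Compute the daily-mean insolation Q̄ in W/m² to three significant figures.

Solar declination: sin δ = sin ε · sin λ_s = sin 23.44° × sin 60.4° = 0.34588, so δ = +20.235°.
cos H₀ = −tan(-69.9°) tan(+20.235°) = 1.0073 ≥ 1 ⇒ polar night, H₀ = 0 and Q̄ = 0.

Q̄ ≈ 0.00 W/m²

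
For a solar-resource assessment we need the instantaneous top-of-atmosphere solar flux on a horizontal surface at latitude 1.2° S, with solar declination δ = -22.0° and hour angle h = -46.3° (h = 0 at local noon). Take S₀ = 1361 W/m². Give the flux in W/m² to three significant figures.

cos θ_z = sin φ sin δ + cos φ cos δ cos h = 0.007845 + 0.640435 = 0.648280.
Flux = S₀ · cos θ_z = 1361 × 0.648280 = 882.3 W/m².

882 W/m²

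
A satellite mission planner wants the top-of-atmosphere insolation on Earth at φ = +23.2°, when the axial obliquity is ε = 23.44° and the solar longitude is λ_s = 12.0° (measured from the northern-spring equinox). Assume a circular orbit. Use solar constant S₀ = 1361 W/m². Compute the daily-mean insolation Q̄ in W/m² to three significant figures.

Solar declination: sin δ = sin ε · sin λ_s = sin 23.44° × sin 12.0° = 0.08270, so δ = +4.744°.
cos H₀ = −tan(+23.2°) tan(+4.744°) = -0.0356, H₀ = 1.6064 rad.
Bracket: H₀ sin φ sin δ + cos φ cos δ sin H₀ = 1.6064×0.39394×0.08270 + 0.91914×0.99657×0.99937 = 0.052335 + 0.915410 = 0.967745.
Q̄ = (S₀/π) × [bracket] = (1361/π) × 0.967745 = 419.2 W/m².

Q̄ ≈ 419 W/m²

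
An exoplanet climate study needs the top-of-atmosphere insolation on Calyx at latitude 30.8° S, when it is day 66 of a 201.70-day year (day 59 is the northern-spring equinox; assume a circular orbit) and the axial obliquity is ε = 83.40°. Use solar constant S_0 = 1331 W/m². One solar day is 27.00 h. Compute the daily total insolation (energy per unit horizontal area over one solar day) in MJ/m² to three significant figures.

27.7 MJ/m²

Solar longitude: L_s = 360° × (66 − 59)/201.70 = 12.494°.
sin δ = sin 83.40° × sin 12.494° = 0.21490, so δ = +12.410°.
cos h₀ = −tan(-30.8°) tan(+12.410°) = 0.1312, h₀ = 1.4392 rad.
Bracket: h₀ sin ϕ sin δ + cos ϕ cos δ sin h₀ = 1.4392×-0.51204×0.21490 + 0.85896×0.97664×0.99136 = -0.158366 + 0.831647 = 0.673281.
Q̄ = (S_0/π) × [bracket] = (1331/π) × 0.673281 = 285.25 W/m².
Daily total = Q̄ × 27.00 h × 3600 s/h = 285.25 × 27.00 × 3600 / 10⁶ = 27.73 MJ/m².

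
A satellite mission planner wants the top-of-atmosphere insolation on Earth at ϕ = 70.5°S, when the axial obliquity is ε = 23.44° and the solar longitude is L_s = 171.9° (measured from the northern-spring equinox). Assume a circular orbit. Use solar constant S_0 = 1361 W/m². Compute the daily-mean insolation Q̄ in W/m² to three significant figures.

Solar declination: sin δ = sin ε · sin L_s = sin 23.44° × sin 171.9° = 0.05605, so δ = +3.213°.
cos h₀ = −tan(-70.5°) tan(+3.213°) = 0.1585, h₀ = 1.4116 rad.
Bracket: h₀ sin ϕ sin δ + cos ϕ cos δ sin h₀ = 1.4116×-0.94264×0.05605 + 0.33381×0.99843×0.98735 = -0.074582 + 0.329070 = 0.254488.
Q̄ = (S_0/π) × [bracket] = (1361/π) × 0.254488 = 110.2 W/m².

Q̄ ≈ 110 W/m²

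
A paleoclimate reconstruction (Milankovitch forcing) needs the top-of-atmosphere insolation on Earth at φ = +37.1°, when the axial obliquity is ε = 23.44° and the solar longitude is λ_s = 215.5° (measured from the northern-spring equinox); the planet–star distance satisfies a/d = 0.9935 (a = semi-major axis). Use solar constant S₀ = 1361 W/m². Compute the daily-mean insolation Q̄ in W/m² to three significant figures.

Q̄ ≈ 244 W/m²

Solar declination: sin δ = sin ε · sin λ_s = sin 23.44° × sin 215.5° = -0.23100, so δ = -13.356°.
cos H₀ = −tan(+37.1°) tan(-13.356°) = 0.1796, H₀ = 1.3903 rad.
Bracket: H₀ sin φ sin δ + cos φ cos δ sin H₀ = 1.3903×0.60321×-0.23100 + 0.79758×0.97295×0.98375 = -0.193727 + 0.763395 = 0.569668.
Inverse-square distance factor (a/d)² = 0.9935² = 0.987042.
Q̄ = (S₀/π) × 0.987042 × [bracket] = (1361/π) × 0.987042 × 0.569668 = 243.6 W/m².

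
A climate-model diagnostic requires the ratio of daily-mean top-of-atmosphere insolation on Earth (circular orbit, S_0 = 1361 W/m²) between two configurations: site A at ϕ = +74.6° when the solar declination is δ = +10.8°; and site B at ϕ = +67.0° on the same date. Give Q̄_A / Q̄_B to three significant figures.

Q̄_A / Q̄_B ≈ 0.879

— Configuration A (ϕ=+74.6°):
cos h₀ = −tan(+74.6°) tan(+10.800°) = -0.6926, h₀ = 2.3358 rad.
Bracket: h₀ sin ϕ sin δ + cos ϕ cos δ sin h₀ = 2.3358×0.96410×0.18738 + 0.26556×0.98229×0.72137 = 0.421969 + 0.188174 = 0.610143.
Q̄ = (S_0/π) × [bracket] = (1361/π) × 0.610143 = 264.33 W/m².
— Configuration B (ϕ=+67.0°):
cos h₀ = −tan(+67.0°) tan(+10.800°) = -0.4494, h₀ = 2.0369 rad.
Bracket: h₀ sin ϕ sin δ + cos ϕ cos δ sin h₀ = 2.0369×0.92050×0.18738 + 0.39073×0.98229×0.89333 = 0.351331 + 0.342869 = 0.694200.
Q̄ = (S_0/π) × [bracket] = (1361/π) × 0.694200 = 300.74 W/m².
Ratio Q̄_A / Q̄_B = 264.33 / 300.74 = 0.8789.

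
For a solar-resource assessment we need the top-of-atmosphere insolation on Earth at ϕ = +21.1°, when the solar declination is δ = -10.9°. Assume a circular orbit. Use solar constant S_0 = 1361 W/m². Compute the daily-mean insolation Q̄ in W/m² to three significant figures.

cos h₀ = −tan(+21.1°) tan(-10.900°) = 0.0743, h₀ = 1.4964 rad.
Bracket: h₀ sin ϕ sin δ + cos ϕ cos δ sin h₀ = 1.4964×0.36000×-0.18910 + 0.93295×0.98196×0.99724 = -0.101869 + 0.913591 = 0.811722.
Q̄ = (S_0/π) × [bracket] = (1361/π) × 0.811722 = 351.7 W/m².

Q̄ ≈ 352 W/m²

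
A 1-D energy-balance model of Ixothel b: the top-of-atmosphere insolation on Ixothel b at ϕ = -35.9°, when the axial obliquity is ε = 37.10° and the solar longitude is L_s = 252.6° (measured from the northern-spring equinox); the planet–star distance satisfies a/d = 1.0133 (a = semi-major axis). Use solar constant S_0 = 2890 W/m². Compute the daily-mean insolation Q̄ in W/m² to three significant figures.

Q̄ ≈ 1.21e+03 W/m²

Solar declination: sin δ = sin ε · sin L_s = sin 37.10° × sin 252.6° = -0.57561, so δ = -35.142°.
cos h₀ = −tan(-35.9°) tan(-35.142°) = -0.5095, h₀ = 2.1055 rad.
Bracket: h₀ sin ϕ sin δ + cos ϕ cos δ sin h₀ = 2.1055×-0.58637×-0.57561 + 0.81004×0.81773×0.86044 = 0.710649 + 0.569950 = 1.280599.
Inverse-square distance factor (a/d)² = 1.0133² = 1.026777.
Q̄ = (S_0/π) × 1.026777 × [bracket] = (2890/π) × 1.026777 × 1.280599 = 1210 W/m².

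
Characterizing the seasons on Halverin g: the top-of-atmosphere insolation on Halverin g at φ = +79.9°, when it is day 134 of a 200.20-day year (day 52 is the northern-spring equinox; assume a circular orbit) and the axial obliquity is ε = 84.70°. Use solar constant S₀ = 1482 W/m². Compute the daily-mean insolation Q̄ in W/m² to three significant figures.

Solar longitude: λ_s = 360° × (134 − 52)/200.20 = 147.453°.
sin δ = sin 84.70° × sin 147.453° = 0.53570, so δ = +32.391°.
cos H₀ = −tan(+79.9°) tan(+32.391°) = -3.5615 ≤ −1 ⇒ polar day, H₀ = π.
Bracket: H₀ sin φ sin δ + cos φ cos δ sin H₀ = 3.1416×0.98450×0.53570 + 0.17537×0.84441×0.00000 = 1.656869 + 0.000000 = 1.656869.
Q̄ = (S₀/π) × [bracket] = (1482/π) × 1.656869 = 781.6 W/m².

Q̄ ≈ 782 W/m²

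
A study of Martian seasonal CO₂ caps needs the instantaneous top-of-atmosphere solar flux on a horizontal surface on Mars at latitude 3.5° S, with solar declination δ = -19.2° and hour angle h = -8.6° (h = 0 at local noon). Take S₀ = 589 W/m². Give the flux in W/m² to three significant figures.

561 W/m²

cos θ_z = sin φ sin δ + cos φ cos δ cos h = 0.020077 + 0.932017 = 0.952094.
Flux = S₀ · cos θ_z = 589 × 0.952094 = 560.8 W/m².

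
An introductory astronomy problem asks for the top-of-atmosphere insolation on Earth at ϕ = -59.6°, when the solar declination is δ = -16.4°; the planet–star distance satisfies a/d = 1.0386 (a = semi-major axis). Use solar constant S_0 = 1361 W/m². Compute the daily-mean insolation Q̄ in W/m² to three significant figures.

Q̄ ≈ 435 W/m²

cos h₀ = −tan(-59.6°) tan(-16.400°) = -0.5016, h₀ = 2.0963 rad.
Bracket: h₀ sin ϕ sin δ + cos ϕ cos δ sin h₀ = 2.0963×-0.86251×-0.28234 + 0.50603×0.95931×0.86507 = 0.510493 + 0.419939 = 0.930432.
Inverse-square distance factor (a/d)² = 1.0386² = 1.078690.
Q̄ = (S_0/π) × 1.078690 × [bracket] = (1361/π) × 1.078690 × 0.930432 = 434.8 W/m².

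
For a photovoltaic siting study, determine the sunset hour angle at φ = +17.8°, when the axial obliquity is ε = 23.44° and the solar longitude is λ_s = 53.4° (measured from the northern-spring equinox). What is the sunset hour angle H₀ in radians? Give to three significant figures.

Solar declination: sin δ = sin ε · sin λ_s = sin 23.44° × sin 53.4° = 0.31935, so δ = +18.624°.
cos H₀ = −tan φ · tan δ = −tan(+17.8°) × tan(+18.624°) = -0.1082, so H₀ = 1.6792 rad = 96.21°.

H₀ = 1.68 rad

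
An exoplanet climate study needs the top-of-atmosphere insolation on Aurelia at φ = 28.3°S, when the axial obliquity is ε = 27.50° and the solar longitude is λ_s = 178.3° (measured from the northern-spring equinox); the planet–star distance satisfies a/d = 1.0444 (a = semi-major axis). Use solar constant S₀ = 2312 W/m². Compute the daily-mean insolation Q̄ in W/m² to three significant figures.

Solar declination: sin δ = sin ε · sin λ_s = sin 27.50° × sin 178.3° = 0.01370, so δ = +0.785°.
cos H₀ = −tan(-28.3°) tan(+0.785°) = 0.0074, H₀ = 1.5634 rad.
Bracket: H₀ sin φ sin δ + cos φ cos δ sin H₀ = 1.5634×-0.47409×0.01370 + 0.88048×0.99991×0.99997 = -0.010154 + 0.880374 = 0.870220.
Inverse-square distance factor (a/d)² = 1.0444² = 1.090771.
Q̄ = (S₀/π) × 1.090771 × [bracket] = (2312/π) × 1.090771 × 0.870220 = 698.6 W/m².

Q̄ ≈ 699 W/m²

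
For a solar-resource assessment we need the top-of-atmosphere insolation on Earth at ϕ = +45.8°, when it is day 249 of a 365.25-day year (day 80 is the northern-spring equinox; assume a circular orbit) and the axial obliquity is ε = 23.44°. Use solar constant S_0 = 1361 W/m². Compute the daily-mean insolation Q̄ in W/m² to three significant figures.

Solar longitude: L_s = 360° × (249 − 80)/365.25 = 166.571°.
sin δ = sin 23.44° × sin 166.571° = 0.09238, so δ = +5.301°.
cos h₀ = −tan(+45.8°) tan(+5.301°) = -0.0954, h₀ = 1.6663 rad.
Bracket: h₀ sin ϕ sin δ + cos ϕ cos δ sin h₀ = 1.6663×0.71691×0.09238 + 0.69717×0.99572×0.99544 = 0.110356 + 0.691021 = 0.801377.
Q̄ = (S_0/π) × [bracket] = (1361/π) × 0.801377 = 347.2 W/m².

Q̄ ≈ 347 W/m²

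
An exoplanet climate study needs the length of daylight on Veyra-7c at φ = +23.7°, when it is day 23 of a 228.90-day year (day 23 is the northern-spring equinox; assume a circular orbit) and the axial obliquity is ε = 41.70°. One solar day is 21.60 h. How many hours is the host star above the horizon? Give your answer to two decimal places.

10.80 h

Solar longitude: λ_s = 360° × (23 − 23)/228.90 = 0.000°.
sin δ = sin 41.70° × sin 0.000° = 0.00000, so δ = +0.000°.
cos H₀ = −tan φ · tan δ = −tan(+23.7°) × tan(+0.000°) = -0.0000, so H₀ = 1.5708 rad = 90.00°.
Daylight = 2H₀/(2π) × 21.60 h = (1.5708/π) × 21.60 = 10.80 h.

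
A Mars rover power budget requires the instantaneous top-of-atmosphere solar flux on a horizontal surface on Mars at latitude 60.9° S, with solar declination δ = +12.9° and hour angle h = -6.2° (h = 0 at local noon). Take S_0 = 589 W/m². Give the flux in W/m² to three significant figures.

cos θ_z = sin ϕ sin δ + cos ϕ cos δ cos h = -0.195070 + 0.471288 = 0.276218.
Flux = S_0 · cos θ_z = 589 × 0.276218 = 162.7 W/m².

163 W/m²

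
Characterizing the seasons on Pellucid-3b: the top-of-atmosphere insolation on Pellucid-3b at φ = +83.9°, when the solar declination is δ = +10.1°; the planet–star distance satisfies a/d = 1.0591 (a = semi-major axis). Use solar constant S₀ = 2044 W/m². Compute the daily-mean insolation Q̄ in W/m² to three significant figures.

cos H₀ = −tan(+83.9°) tan(+10.100°) = -1.6668 ≤ −1 ⇒ polar day, H₀ = π.
Bracket: H₀ sin φ sin δ + cos φ cos δ sin H₀ = 3.1416×0.99434×0.17537 + 0.10626×0.98450×0.00000 = 0.547824 + 0.000000 = 0.547824.
Inverse-square distance factor (a/d)² = 1.0591² = 1.121693.
Q̄ = (S₀/π) × 1.121693 × [bracket] = (2044/π) × 1.121693 × 0.547824 = 399.8 W/m².

Q̄ ≈ 400 W/m²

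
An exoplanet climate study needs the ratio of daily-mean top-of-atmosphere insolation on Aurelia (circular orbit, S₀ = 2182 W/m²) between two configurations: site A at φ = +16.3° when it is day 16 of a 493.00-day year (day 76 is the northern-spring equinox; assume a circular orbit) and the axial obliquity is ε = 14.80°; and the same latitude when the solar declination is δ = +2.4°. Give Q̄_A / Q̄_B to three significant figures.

— Configuration A (φ=+16.3°):
Solar longitude: λ_s = 360° × (16 − 76)/493.00 = -43.813°, i.e. -43.813° + 360° = 316.187°.
sin δ = sin 14.80° × sin 316.187° = -0.17685, so δ = -10.186°.
cos H₀ = −tan(+16.3°) tan(-10.186°) = 0.0525, H₀ = 1.5182 rad.
Bracket: H₀ sin φ sin δ + cos φ cos δ sin H₀ = 1.5182×0.28067×-0.17685 + 0.95981×0.98424×0.99862 = -0.075358 + 0.943380 = 0.868022.
Q̄ = (S₀/π) × [bracket] = (2182/π) × 0.868022 = 602.89 W/m².
— Configuration B (φ=+16.3°):
cos H₀ = −tan(+16.3°) tan(+2.400°) = -0.0123, H₀ = 1.5831 rad.
Bracket: H₀ sin φ sin δ + cos φ cos δ sin H₀ = 1.5831×0.28067×0.04188 + 0.95981×0.99912×0.99992 = 0.018608 + 0.958889 = 0.977497.
Q̄ = (S₀/π) × [bracket] = (2182/π) × 0.977497 = 678.92 W/m².
Ratio Q̄_A / Q̄_B = 602.89 / 678.92 = 0.8880.

Q̄_A / Q̄_B ≈ 0.888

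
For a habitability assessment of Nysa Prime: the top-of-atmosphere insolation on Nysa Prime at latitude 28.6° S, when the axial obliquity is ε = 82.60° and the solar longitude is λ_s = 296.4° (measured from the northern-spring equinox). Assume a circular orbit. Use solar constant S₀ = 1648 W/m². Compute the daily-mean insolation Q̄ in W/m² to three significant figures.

Q̄ ≈ 701 W/m²

Solar declination: sin δ = sin ε · sin λ_s = sin 82.60° × sin 296.4° = -0.88825, so δ = -62.654°.
cos H₀ = −tan(-28.6°) tan(-62.654°) = -1.0543 ≤ −1 ⇒ polar day, H₀ = π.
Bracket: H₀ sin φ sin δ + cos φ cos δ sin H₀ = 3.1416×-0.47869×-0.88825 + 0.87798×0.45936×0.00000 = 1.335797 + 0.000000 = 1.335797.
Q̄ = (S₀/π) × [bracket] = (1648/π) × 1.335797 = 700.7 W/m².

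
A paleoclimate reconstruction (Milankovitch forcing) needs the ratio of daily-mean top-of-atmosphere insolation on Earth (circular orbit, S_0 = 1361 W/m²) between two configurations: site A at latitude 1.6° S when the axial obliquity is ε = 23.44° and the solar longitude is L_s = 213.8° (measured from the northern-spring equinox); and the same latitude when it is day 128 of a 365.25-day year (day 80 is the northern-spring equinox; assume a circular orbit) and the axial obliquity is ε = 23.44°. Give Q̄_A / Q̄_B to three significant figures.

Q̄_A / Q̄_B ≈ 1.04

— Configuration A (ϕ=-1.6°):
Solar declination: sin δ = sin ε · sin L_s = sin 23.44° × sin 213.8° = -0.22129, so δ = -12.785°.
cos h₀ = −tan(-1.6°) tan(-12.785°) = -0.0063, h₀ = 1.5771 rad.
Bracket: h₀ sin ϕ sin δ + cos ϕ cos δ sin h₀ = 1.5771×-0.02792×-0.22129 + 0.99961×0.97521×0.99998 = 0.009744 + 0.974810 = 0.984554.
Q̄ = (S_0/π) × [bracket] = (1361/π) × 0.984554 = 426.53 W/m².
— Configuration B (ϕ=-1.6°):
Solar longitude: L_s = 360° × (128 − 80)/365.25 = 47.310°.
sin δ = sin 23.44° × sin 47.310° = 0.29239, so δ = +17.001°.
cos h₀ = −tan(-1.6°) tan(+17.001°) = 0.0085, h₀ = 1.5623 rad.
Bracket: h₀ sin ϕ sin δ + cos ϕ cos δ sin h₀ = 1.5623×-0.02792×0.29239 + 0.99961×0.95630×0.99996 = -0.012754 + 0.955889 = 0.943135.
Q̄ = (S_0/π) × [bracket] = (1361/π) × 0.943135 = 408.58 W/m².
Ratio Q̄_A / Q̄_B = 426.53 / 408.58 = 1.044.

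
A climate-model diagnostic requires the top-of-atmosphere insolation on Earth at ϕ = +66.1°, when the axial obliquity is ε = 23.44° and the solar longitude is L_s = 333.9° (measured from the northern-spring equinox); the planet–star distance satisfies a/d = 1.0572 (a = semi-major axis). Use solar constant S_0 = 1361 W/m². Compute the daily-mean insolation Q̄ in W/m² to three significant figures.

Q̄ ≈ 87.2 W/m²

Solar declination: sin δ = sin ε · sin L_s = sin 23.44° × sin 333.9° = -0.17500, so δ = -10.079°.
cos h₀ = −tan(+66.1°) tan(-10.079°) = 0.4011, h₀ = 1.1581 rad.
Bracket: h₀ sin ϕ sin δ + cos ϕ cos δ sin h₀ = 1.1581×0.91425×-0.17500 + 0.40514×0.98457×0.91603 = -0.185289 + 0.365394 = 0.180105.
Inverse-square distance factor (a/d)² = 1.0572² = 1.117672.
Q̄ = (S_0/π) × 1.117672 × [bracket] = (1361/π) × 1.117672 × 0.180105 = 87.21 W/m².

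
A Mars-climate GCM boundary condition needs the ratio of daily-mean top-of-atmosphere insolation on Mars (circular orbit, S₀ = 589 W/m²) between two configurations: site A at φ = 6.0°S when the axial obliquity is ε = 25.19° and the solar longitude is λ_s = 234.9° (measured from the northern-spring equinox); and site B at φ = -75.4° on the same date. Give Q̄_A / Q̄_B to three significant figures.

Q̄_A / Q̄_B ≈ 0.935

— Configuration A (φ=-6.0°):
Solar declination: sin δ = sin ε · sin λ_s = sin 25.19° × sin 234.9° = -0.34822, so δ = -20.379°.
cos H₀ = −tan(-6.0°) tan(-20.379°) = -0.0390, H₀ = 1.6098 rad.
Bracket: H₀ sin φ sin δ + cos φ cos δ sin H₀ = 1.6098×-0.10453×-0.34822 + 0.99452×0.93741×0.99924 = 0.058596 + 0.931564 = 0.990160.
Q̄ = (S₀/π) × [bracket] = (589/π) × 0.990160 = 185.64 W/m².
— Configuration B (φ=-75.4°):
cos H₀ = −tan(-75.4°) tan(-20.379°) = -1.4261 ≤ −1 ⇒ polar day, H₀ = π.
Bracket: H₀ sin φ sin δ + cos φ cos δ sin H₀ = 3.1416×-0.96771×-0.34822 + 0.25207×0.93741×0.00000 = 1.058644 + 0.000000 = 1.058644.
Q̄ = (S₀/π) × [bracket] = (589/π) × 1.058644 = 198.48 W/m².
Ratio Q̄_A / Q̄_B = 185.64 / 198.48 = 0.9353.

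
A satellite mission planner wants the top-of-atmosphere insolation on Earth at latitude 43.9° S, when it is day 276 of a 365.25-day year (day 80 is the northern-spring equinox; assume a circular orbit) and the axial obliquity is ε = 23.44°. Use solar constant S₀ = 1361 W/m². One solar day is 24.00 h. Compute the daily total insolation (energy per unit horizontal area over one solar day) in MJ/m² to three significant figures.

30.7 MJ/m²

Solar longitude: λ_s = 360° × (276 − 80)/365.25 = 193.183°.
sin δ = sin 23.44° × sin 193.183° = -0.09072, so δ = -5.205°.
cos H₀ = −tan(-43.9°) tan(-5.205°) = -0.0877, H₀ = 1.6586 rad.
Bracket: H₀ sin φ sin δ + cos φ cos δ sin H₀ = 1.6586×-0.69340×-0.09072 + 0.72055×0.99588×0.99615 = 0.104335 + 0.714819 = 0.819154.
Q̄ = (S₀/π) × [bracket] = (1361/π) × 0.819154 = 354.87 W/m².
Daily total = Q̄ × 24.00 h × 3600 s/h = 354.87 × 24.00 × 3600 / 10⁶ = 30.66 MJ/m².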